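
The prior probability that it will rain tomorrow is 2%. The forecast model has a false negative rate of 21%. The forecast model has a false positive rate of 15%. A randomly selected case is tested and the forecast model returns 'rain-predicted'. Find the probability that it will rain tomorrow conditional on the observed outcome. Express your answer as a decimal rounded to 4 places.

P(H | E) ≈ 0.0971

Write H for 'it will rain tomorrow'. Prior odds H:¬H = 0.02/0.98 = 0.020408. For the 'rain-predicted' outcome, the likelihood ratio is 0.79/0.15 = 5.2667.
Posterior odds = 0.020408 × 5.2667 = 0.10748, so P(H|E) = 0.10748/(1+0.10748) = 0.0971.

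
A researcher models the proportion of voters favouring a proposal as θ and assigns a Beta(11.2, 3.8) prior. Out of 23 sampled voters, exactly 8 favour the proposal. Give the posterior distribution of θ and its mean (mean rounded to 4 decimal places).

Observing 8 successes and 15 failures updates Beta(11.2, 3.8) by adding the success and failure counts to the two shape parameters: α = 11.2+8 = 19.2, β = 3.8+15 = 18.8.
Posterior mean = α/(α+β) = 19.2/38 = 0.5053.

Posterior: Beta(19.2, 18.8); mean ≈ 0.5053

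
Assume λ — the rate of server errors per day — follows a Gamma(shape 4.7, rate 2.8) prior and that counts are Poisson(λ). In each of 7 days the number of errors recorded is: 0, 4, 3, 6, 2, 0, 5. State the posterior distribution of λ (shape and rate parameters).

The Poisson likelihood adds the total count to the shape and the number of exposure periods to the rate. Here ∑xᵢ = 20 and n = 7, so shape 4.7→24.7 and rate 2.8→9.8.

Posterior: Gamma(shape=24.7, rate=9.8)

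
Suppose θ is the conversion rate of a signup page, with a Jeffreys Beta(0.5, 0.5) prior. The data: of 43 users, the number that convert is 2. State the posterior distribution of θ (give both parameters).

Posterior: Beta(2.5, 41.5)

The binomial likelihood is conjugate to the Beta prior: with 2 successes and 41 failures, the posterior is Beta(0.5+2, 0.5+41) = Beta(2.5, 41.5).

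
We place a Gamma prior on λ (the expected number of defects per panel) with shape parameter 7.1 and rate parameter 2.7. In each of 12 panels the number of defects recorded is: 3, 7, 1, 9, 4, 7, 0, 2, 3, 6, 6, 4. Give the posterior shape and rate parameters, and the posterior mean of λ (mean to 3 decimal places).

Posterior: Gamma(shape=59.1, rate=14.7); mean ≈ 4.020

The Poisson likelihood adds the total count to the shape and the number of exposure periods to the rate. Here ∑xᵢ = 52 and n = 12, so shape 7.1→59.1 and rate 2.7→14.7.
E[λ | data] = 59.1/14.7 = 4.020.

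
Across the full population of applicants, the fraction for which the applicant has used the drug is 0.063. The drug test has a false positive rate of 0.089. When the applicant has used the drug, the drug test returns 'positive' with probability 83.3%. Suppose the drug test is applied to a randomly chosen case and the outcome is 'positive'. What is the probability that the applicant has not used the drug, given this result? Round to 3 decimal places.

Write H for 'the applicant has used the drug'. Prior odds H:¬H = 0.063/0.937 = 0.067236. For the 'positive' outcome, the likelihood ratio is 0.833/0.089 = 9.3596.
Posterior odds = 0.067236 × 9.3596 = 0.62930, so P(H|E) = 0.62930/(1+0.62930) = 0.386. Then P(¬H|E) = 1 − 0.386 = 0.614.

P(¬H | E) ≈ 0.614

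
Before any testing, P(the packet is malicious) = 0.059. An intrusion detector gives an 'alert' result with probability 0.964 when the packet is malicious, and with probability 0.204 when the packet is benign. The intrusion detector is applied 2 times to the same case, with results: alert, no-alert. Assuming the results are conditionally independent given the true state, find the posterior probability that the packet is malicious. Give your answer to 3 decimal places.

With H the event that the packet is malicious, the joint likelihood of the observed sequence is P(data|H) = 0.964·0.036 = 0.034704 and P(data|¬H) = 0.204·0.796 = 0.16238.
Bayes: P(H|data) = 0.059·0.034704 / (0.059·0.034704 + 0.941·0.16238) = 0.0020475/0.15485 = 0.0132.

Posterior P(H) ≈ 0.013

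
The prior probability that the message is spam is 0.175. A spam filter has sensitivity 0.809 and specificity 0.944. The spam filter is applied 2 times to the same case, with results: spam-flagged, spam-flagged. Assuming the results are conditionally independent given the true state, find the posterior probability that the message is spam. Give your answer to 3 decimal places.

With H the event that the message is spam, the joint likelihood of the observed sequence is P(data|H) = 0.809·0.809 = 0.65448 and P(data|¬H) = 0.056·0.056 = 0.0031360.
Bayes: P(H|data) = 0.175·0.65448 / (0.175·0.65448 + 0.825·0.0031360) = 0.11453/0.11712 = 0.9779.

Posterior P(H) ≈ 0.978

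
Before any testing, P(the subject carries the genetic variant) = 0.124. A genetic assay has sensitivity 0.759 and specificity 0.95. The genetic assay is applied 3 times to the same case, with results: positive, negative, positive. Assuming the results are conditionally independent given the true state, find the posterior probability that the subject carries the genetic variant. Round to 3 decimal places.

Let H be the event that the subject carries the genetic variant; start with P(H) = 0.124. P('positive'|H) = 0.759, P('positive'|¬H) = 0.05.
Update on result 1 ('positive'): P(H) ← 0.759·0.1240 / (0.759·0.1240 + 0.05·0.8760) = 0.094116/0.13792 = 0.6824.
Update on result 2 ('negative'): P(H) ← 0.241·0.6824 / (0.241·0.6824 + 0.95·0.3176) = 0.16446/0.46617 = 0.3528.
Update on result 3 ('positive'): P(H) ← 0.759·0.3528 / (0.759·0.3528 + 0.05·0.6472) = 0.26777/0.30013 = 0.8922.

Posterior P(H) ≈ 0.892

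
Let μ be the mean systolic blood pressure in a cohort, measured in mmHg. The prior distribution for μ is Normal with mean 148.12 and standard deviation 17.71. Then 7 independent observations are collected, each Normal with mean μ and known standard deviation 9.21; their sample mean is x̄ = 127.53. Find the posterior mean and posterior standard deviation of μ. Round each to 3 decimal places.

With known σ, the Normal prior is conjugate. Weight on the data is w = (n/σ²)/(n/σ² + 1/τ₀²) = 0.0825237/(0.0825237+0.00318833) = 0.96280.
Posterior mean = w·x̄ + (1−w)·μ₀ = 0.96280·127.53 + 0.037198·148.12 = 128.296. Posterior variance = 1/(0.0825237+0.00318833) = 11.6670, so SD = 3.416.

Posterior mean ≈ 128.296; posterior SD ≈ 3.416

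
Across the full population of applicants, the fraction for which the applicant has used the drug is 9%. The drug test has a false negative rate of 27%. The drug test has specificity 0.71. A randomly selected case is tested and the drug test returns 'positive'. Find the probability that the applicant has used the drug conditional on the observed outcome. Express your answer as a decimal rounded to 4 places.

P(H | E) ≈ 0.1993

Write H for 'the applicant has used the drug'. Prior odds H:¬H = 0.09/0.91 = 0.098901. For the 'positive' outcome, the likelihood ratio is 0.73/0.29 = 2.5172.
Posterior odds = 0.098901 × 2.5172 = 0.24896, so P(H|E) = 0.24896/(1+0.24896) = 0.1993.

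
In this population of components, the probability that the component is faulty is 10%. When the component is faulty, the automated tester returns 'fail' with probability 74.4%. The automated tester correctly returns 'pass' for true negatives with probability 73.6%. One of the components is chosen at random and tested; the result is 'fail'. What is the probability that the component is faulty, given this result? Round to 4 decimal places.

P(H | E) ≈ 0.2385

Let H be the event that the component is faulty. P(H) = 0.1, so P(¬H) = 0.9. With E the 'fail' result, P(E|H) = 0.744 and P(E|¬H) = 0.264.
P(E) = 0.744·0.1 + 0.264·0.9 = 0.074400 + 0.23760 = 0.31200.
By Bayes' theorem, P(H|E) = 0.074400 / 0.31200 = 0.2385.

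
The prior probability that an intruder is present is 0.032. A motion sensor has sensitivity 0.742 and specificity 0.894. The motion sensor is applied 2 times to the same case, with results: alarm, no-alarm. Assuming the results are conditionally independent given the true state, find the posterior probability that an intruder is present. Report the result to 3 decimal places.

With H the event that an intruder is present, the joint likelihood of the observed sequence is P(data|H) = 0.742·0.258 = 0.19144 and P(data|¬H) = 0.106·0.894 = 0.094764.
Bayes: P(H|data) = 0.032·0.19144 / (0.032·0.19144 + 0.968·0.094764) = 0.0061260/0.097858 = 0.0626.

Posterior P(H) ≈ 0.063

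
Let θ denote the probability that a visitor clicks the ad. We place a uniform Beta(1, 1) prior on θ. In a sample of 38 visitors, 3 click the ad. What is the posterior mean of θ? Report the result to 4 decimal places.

Posterior mean ≈ 0.1000

The binomial likelihood is conjugate to the Beta prior: with 3 successes and 35 failures, the posterior is Beta(1+3, 1+35) = Beta(4, 36).
Posterior mean = α/(α+β) = 4/40 = 0.1000.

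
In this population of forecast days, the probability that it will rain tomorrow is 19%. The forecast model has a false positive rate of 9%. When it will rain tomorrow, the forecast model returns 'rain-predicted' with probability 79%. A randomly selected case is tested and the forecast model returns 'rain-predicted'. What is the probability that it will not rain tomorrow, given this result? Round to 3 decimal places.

P(¬H | E) ≈ 0.327

Write H for 'it will rain tomorrow'. Prior odds H:¬H = 0.19/0.81 = 0.23457. For the 'rain-predicted' outcome, the likelihood ratio is 0.79/0.09 = 8.7778.
Posterior odds = 0.23457 × 8.7778 = 2.0590, so P(H|E) = 2.0590/(1+2.0590) = 0.673. Then P(¬H|E) = 1 − 0.673 = 0.327.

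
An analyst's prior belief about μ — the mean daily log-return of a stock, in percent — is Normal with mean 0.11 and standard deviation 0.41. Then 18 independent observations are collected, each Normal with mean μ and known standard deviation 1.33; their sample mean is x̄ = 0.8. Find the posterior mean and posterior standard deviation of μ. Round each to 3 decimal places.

Posterior mean ≈ 0.545; posterior SD ≈ 0.249

Prior precision 1/τ₀² = 1/0.41² = 5.94884; data precision n/σ² = 18/1.33² = 10.1758.
Posterior precision = 5.94884 + 10.1758 = 16.1247, giving posterior SD = 1/√16.1247 = 0.249.
Posterior mean = (5.94884·0.11 + 10.1758·0.8) / 16.1247 = 0.545.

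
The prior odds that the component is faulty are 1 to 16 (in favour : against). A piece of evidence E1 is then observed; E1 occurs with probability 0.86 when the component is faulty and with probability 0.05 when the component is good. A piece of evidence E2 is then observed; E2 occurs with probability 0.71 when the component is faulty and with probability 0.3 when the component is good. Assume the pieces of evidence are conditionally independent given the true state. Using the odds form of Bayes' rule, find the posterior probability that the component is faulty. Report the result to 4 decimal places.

Prior odds = 1/16 = 0.062500.
Likelihood ratio for E1 = 0.86/0.05 = 17.200.
Likelihood ratio for E2 = 0.71/0.3 = 2.3667.
Posterior odds = prior odds × LR₁ × LR₂ = 2.5442.
Posterior probability = odds/(1+odds) = 2.5442/3.5442 = 0.7178.

Posterior probability ≈ 0.7178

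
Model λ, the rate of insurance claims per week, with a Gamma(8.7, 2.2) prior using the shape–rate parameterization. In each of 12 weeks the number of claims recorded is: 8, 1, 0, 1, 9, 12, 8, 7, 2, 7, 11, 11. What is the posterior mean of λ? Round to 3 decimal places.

Posterior mean ≈ 6.035

Total count ∑xᵢ = 77 over n = 12 weeks.
Gamma is conjugate to the Poisson likelihood: posterior is Gamma(shape = 8.7+77 = 85.7, rate = 2.2+12 = 14.2).
E[λ | data] = 85.7/14.2 = 6.035.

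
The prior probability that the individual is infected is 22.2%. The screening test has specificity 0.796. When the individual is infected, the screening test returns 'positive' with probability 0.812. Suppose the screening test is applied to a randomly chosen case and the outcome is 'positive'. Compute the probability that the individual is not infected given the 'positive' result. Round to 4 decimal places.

P(¬H | E) ≈ 0.4682

Let H be the event that the individual is infected. P(H) = 0.222, so P(¬H) = 0.778. With E the 'positive' result, P(E|H) = 0.812 and P(E|¬H) = 0.204.
P(E) = 0.812·0.222 + 0.204·0.778 = 0.18026 + 0.15871 = 0.33898.
By Bayes' theorem, P(H|E) = 0.18026 / 0.33898 = 0.5318. Hence P(¬H|E) = 1 − 0.5318 = 0.4682.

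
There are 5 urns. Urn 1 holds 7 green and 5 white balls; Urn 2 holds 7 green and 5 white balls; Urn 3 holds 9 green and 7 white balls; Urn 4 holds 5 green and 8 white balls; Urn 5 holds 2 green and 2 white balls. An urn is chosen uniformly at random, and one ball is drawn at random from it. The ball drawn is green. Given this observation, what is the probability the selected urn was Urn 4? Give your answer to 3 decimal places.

P(green|Urn 1) = 0.5833; P(green|Urn 2) = 0.5833; P(green|Urn 3) = 0.5625; P(green|Urn 4) = 0.3846; P(green|Urn 5) = 0.5.
Prior × likelihood for each source: 0.2·0.5833=0.1167, 0.2·0.5833=0.1167, 0.2·0.5625=0.1125, 0.2·0.3846=0.07692, 0.2·0.5=0.1000. Summing gives P(green) = 0.52276.
P(Urn 4 | green) = 0.07692 / 0.52276 = 0.147.

Posterior probability ≈ 0.147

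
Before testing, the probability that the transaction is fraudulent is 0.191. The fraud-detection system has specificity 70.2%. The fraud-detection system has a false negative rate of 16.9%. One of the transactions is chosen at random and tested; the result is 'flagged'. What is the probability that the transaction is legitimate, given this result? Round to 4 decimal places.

Write H for 'the transaction is fraudulent'. Prior odds H:¬H = 0.191/0.809 = 0.23609. For the 'flagged' outcome, the likelihood ratio is 0.831/0.298 = 2.7886.
Posterior odds = 0.23609 × 2.7886 = 0.65837, so P(H|E) = 0.65837/(1+0.65837) = 0.3970. Then P(¬H|E) = 1 − 0.3970 = 0.6030.

P(¬H | E) ≈ 0.6030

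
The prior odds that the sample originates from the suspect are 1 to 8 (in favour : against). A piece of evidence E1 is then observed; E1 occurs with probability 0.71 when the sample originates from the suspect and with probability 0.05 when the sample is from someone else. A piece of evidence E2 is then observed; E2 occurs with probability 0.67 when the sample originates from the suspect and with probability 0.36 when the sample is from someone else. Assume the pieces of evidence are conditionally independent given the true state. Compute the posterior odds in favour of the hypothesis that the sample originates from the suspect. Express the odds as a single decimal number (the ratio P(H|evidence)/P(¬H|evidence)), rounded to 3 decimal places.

Posterior odds ≈ 3.303

Prior odds = 1/8 = 0.12500.
Likelihood ratio for E1 = 0.71/0.05 = 14.200.
Likelihood ratio for E2 = 0.67/0.36 = 1.8611.
Posterior odds = prior odds × LR₁ × LR₂ = 3.3035.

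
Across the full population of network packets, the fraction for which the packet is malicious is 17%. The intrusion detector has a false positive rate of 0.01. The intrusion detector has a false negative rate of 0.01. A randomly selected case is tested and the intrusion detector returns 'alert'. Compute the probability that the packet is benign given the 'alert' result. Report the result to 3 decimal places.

Let H be the event that the packet is malicious. P(H) = 0.17, so P(¬H) = 0.83. With E the 'alert' result, P(E|H) = 0.99 and P(E|¬H) = 0.01.
P(E) = 0.99·0.17 + 0.01·0.83 = 0.16830 + 0.0083000 = 0.17660.
By Bayes' theorem, P(H|E) = 0.16830 / 0.17660 = 0.953. Hence P(¬H|E) = 1 − 0.953 = 0.047.

P(¬H | E) ≈ 0.047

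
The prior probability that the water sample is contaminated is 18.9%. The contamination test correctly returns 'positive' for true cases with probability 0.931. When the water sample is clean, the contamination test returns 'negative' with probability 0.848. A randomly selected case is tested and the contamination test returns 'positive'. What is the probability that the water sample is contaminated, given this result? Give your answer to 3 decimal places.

Write H for 'the water sample is contaminated'. Prior odds H:¬H = 0.189/0.811 = 0.23305. For the 'positive' outcome, the likelihood ratio is 0.931/0.152 = 6.1250.
Posterior odds = 0.23305 × 6.1250 = 1.4274, so P(H|E) = 1.4274/(1+1.4274) = 0.588.

P(H | E) ≈ 0.588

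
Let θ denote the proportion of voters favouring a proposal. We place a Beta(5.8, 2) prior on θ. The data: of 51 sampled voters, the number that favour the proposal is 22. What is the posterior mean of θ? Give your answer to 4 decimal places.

Posterior mean ≈ 0.4728

The binomial likelihood is conjugate to the Beta prior: with 22 successes and 29 failures, the posterior is Beta(5.8+22, 2+29) = Beta(27.8, 31).
Posterior mean = α/(α+β) = 27.8/58.8 = 0.4728.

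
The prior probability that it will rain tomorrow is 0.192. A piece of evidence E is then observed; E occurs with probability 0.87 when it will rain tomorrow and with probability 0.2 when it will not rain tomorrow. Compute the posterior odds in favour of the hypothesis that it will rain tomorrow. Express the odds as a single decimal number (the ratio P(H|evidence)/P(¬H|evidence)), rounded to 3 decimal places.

Posterior odds ≈ 1.034

Prior odds = 0.192/(1−0.192) = 0.23762.
Likelihood ratio for E = 0.87/0.2 = 4.3500.
Posterior odds = prior odds × LR = 1.0337.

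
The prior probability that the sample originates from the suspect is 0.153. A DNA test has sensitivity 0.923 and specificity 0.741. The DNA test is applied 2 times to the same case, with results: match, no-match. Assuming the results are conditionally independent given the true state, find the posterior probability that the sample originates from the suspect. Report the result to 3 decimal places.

With H the event that the sample originates from the suspect, the joint likelihood of the observed sequence is P(data|H) = 0.923·0.077 = 0.071071 and P(data|¬H) = 0.259·0.741 = 0.19192.
Bayes: P(H|data) = 0.153·0.071071 / (0.153·0.071071 + 0.847·0.19192) = 0.010874/0.17343 = 0.0627.

Posterior P(H) ≈ 0.063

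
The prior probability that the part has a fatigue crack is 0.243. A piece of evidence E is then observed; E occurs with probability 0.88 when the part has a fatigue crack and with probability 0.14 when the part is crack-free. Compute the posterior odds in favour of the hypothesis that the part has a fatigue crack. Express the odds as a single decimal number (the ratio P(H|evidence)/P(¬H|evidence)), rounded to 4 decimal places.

Posterior odds ≈ 2.0177

Prior odds = 0.243/(1−0.243) = 0.32100.
Likelihood ratio for E = 0.88/0.14 = 6.2857.
Posterior odds = prior odds × LR = 2.0177.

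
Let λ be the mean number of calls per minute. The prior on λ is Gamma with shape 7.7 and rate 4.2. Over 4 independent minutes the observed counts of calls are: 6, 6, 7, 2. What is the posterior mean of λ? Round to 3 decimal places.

Total count ∑xᵢ = 21 over n = 4 minutes.
Gamma is conjugate to the Poisson likelihood: posterior is Gamma(shape = 7.7+21 = 28.7, rate = 4.2+4 = 8.2).
E[λ | data] = 28.7/8.2 = 3.500.

Posterior mean ≈ 3.500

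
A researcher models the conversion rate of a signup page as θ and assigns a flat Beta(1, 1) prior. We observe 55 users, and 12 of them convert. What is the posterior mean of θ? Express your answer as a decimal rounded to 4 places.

Observing 12 successes and 43 failures updates Beta(1, 1) by adding the success and failure counts to the two shape parameters: α = 1+12 = 13, β = 1+43 = 44.
E[θ | data] = 13/(13+44) = 0.2281.

Posterior mean ≈ 0.2281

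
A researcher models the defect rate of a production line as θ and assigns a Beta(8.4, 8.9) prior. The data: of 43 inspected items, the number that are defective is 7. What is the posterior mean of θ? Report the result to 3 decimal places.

Posterior mean ≈ 0.255

Observing 7 successes and 36 failures updates Beta(8.4, 8.9) by adding the success and failure counts to the two shape parameters: α = 8.4+7 = 15.4, β = 8.9+36 = 44.9.
E[θ | data] = 15.4/(15.4+44.9) = 0.255.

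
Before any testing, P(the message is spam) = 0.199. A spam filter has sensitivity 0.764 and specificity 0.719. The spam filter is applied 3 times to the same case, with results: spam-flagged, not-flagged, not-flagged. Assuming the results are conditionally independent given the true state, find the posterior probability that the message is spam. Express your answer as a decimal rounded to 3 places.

Posterior P(H) ≈ 0.068

Let H be the event that the message is spam; start with P(H) = 0.199. P('spam-flagged'|H) = 0.764, P('spam-flagged'|¬H) = 0.281.
Update on result 1 ('spam-flagged'): P(H) ← 0.764·0.1990 / (0.764·0.1990 + 0.281·0.8010) = 0.15204/0.37712 = 0.4032.
Update on result 2 ('not-flagged'): P(H) ← 0.236·0.4032 / (0.236·0.4032 + 0.719·0.5968) = 0.095144/0.52428 = 0.1815.
Update on result 3 ('not-flagged'): P(H) ← 0.236·0.1815 / (0.236·0.1815 + 0.719·0.8185) = 0.042829/0.63135 = 0.0678.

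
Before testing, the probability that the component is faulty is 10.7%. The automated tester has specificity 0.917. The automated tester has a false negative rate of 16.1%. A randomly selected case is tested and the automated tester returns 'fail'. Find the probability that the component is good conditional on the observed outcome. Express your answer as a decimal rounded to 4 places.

P(¬H | E) ≈ 0.4522

Let H be the event that the component is faulty. P(H) = 0.107, so P(¬H) = 0.893. With E the 'fail' result, P(E|H) = 0.839 and P(E|¬H) = 0.083.
P(E) = 0.839·0.107 + 0.083·0.893 = 0.089773 + 0.074119 = 0.16389.
By Bayes' theorem, P(H|E) = 0.089773 / 0.16389 = 0.5478. Hence P(¬H|E) = 1 − 0.5478 = 0.4522.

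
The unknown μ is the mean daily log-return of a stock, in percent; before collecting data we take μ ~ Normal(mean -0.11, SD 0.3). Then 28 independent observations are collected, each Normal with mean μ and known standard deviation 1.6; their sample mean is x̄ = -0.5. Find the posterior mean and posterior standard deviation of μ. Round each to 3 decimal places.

Prior precision 1/τ₀² = 1/0.3² = 11.1111; data precision n/σ² = 28/1.6² = 10.9375.
Posterior precision = 11.1111 + 10.9375 = 22.0486, giving posterior SD = 1/√22.0486 = 0.213.
Posterior mean = (11.1111·-0.11 + 10.9375·-0.5) / 22.0486 = -0.303.

Posterior mean ≈ -0.303; posterior SD ≈ 0.213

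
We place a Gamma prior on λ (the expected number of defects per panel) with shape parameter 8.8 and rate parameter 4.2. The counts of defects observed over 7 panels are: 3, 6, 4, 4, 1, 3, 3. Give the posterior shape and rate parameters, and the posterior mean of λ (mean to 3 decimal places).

Total count ∑xᵢ = 24 over n = 7 panels.
Gamma is conjugate to the Poisson likelihood: posterior is Gamma(shape = 8.8+24 = 32.8, rate = 4.2+7 = 11.2).
E[λ | data] = 32.8/11.2 = 2.929.

Posterior: Gamma(shape=32.8, rate=11.2); mean ≈ 2.929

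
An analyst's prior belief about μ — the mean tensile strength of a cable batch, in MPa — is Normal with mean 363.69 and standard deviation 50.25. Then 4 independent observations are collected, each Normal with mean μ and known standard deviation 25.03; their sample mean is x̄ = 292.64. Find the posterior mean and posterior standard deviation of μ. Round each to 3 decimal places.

With known σ, the Normal prior is conjugate. Weight on the data is w = (n/σ²)/(n/σ² + 1/τ₀²) = 0.00638467/(0.00638467+0.00039603) = 0.94159.
Posterior mean = w·x̄ + (1−w)·μ₀ = 0.94159·292.64 + 0.058405·363.69 = 296.790. Posterior variance = 1/(0.00638467+0.00039603) = 147.477, so SD = 12.144.

Posterior mean ≈ 296.790; posterior SD ≈ 12.144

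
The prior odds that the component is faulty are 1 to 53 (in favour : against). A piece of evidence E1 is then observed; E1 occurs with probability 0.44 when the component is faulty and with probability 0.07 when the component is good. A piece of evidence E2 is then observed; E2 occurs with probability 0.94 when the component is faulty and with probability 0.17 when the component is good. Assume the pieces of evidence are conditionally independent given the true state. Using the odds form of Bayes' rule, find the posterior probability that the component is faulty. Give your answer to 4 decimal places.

Prior odds = 1/53 = 0.018868. In log-odds, ln(0.018868) = -3.9703.
Add log likelihood ratios: ln(6.2857) + ln(5.5294) = 3.5484.
Posterior log-odds = -0.42193, so posterior odds = exp(-0.42193) = 0.65578. Converting, P(H|E) = 0.65578/1.6558 = 0.3961.

Posterior probability ≈ 0.3961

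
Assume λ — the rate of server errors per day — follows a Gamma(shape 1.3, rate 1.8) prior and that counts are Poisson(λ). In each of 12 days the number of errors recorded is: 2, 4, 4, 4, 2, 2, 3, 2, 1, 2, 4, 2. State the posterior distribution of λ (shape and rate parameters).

The Poisson likelihood adds the total count to the shape and the number of exposure periods to the rate. Here ∑xᵢ = 32 and n = 12, so shape 1.3→33.3 and rate 1.8→13.8.

Posterior: Gamma(shape=33.3, rate=13.8)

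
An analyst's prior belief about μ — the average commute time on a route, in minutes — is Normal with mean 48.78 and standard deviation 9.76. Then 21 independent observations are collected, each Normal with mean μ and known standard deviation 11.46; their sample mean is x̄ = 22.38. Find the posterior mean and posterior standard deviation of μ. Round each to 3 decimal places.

With known σ, the Normal prior is conjugate. Weight on the data is w = (n/σ²)/(n/σ² + 1/τ₀²) = 0.159901/(0.159901+0.0104979) = 0.93839.
Posterior mean = w·x̄ + (1−w)·μ₀ = 0.93839·22.38 + 0.061608·48.78 = 24.006. Posterior variance = 1/(0.159901+0.0104979) = 5.86860, so SD = 2.423.

Posterior mean ≈ 24.006; posterior SD ≈ 2.423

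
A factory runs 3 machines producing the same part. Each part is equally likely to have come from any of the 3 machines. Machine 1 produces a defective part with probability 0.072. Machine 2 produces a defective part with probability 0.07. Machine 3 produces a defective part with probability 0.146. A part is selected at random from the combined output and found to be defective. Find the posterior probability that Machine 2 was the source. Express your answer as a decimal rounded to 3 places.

P(defective|M1) = 0.072; P(defective|M2) = 0.07; P(defective|M3) = 0.146.
Prior × likelihood for each source: 0.333333·0.072=0.02400, 0.333333·0.07=0.02333, 0.333333·0.146=0.04867. Summing gives P(defective) = 0.096000.
P(Machine 2 | defective) = 0.02333 / 0.096000 = 0.243.

Posterior probability ≈ 0.243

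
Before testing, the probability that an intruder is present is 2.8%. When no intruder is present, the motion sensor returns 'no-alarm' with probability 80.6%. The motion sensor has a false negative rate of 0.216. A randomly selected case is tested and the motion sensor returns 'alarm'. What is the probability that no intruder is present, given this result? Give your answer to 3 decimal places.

Let H be the event that an intruder is present. P(H) = 0.028, so P(¬H) = 0.972. With E the 'alarm' result, P(E|H) = 0.784 and P(E|¬H) = 0.194.
P(E) = 0.784·0.028 + 0.194·0.972 = 0.021952 + 0.18857 = 0.21052.
By Bayes' theorem, P(H|E) = 0.021952 / 0.21052 = 0.104. Hence P(¬H|E) = 1 − 0.104 = 0.896.

P(¬H | E) ≈ 0.896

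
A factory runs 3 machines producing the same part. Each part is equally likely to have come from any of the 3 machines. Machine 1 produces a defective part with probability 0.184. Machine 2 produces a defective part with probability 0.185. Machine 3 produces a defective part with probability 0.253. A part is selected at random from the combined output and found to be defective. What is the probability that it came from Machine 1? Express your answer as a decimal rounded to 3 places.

Tabulate prior·likelihood by source: [1] prior 0.333333, lik 0.184, product 0.06133; [2] prior 0.333333, lik 0.185, product 0.06167; [3] prior 0.333333, lik 0.253, product 0.08433.
Normalizing constant = 0.20733; the posterior for Machine 1 is its product over the sum, 0.06133/0.20733 = 0.296.

Posterior probability ≈ 0.296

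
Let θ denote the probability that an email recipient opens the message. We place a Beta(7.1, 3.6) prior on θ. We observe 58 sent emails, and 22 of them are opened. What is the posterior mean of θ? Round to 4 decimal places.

Posterior mean ≈ 0.4236

Observing 22 successes and 36 failures updates Beta(7.1, 3.6) by adding the success and failure counts to the two shape parameters: α = 7.1+22 = 29.1, β = 3.6+36 = 39.6.
E[θ | data] = 29.1/(29.1+39.6) = 0.4236.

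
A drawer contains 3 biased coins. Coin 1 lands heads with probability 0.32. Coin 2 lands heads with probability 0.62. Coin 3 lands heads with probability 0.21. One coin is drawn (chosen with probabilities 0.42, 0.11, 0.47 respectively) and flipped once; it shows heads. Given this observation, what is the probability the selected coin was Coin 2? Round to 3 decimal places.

Posterior probability ≈ 0.226

Tabulate prior·likelihood by source: [1] prior 0.42, lik 0.32, product 0.1344; [2] prior 0.11, lik 0.62, product 0.06820; [3] prior 0.47, lik 0.21, product 0.09870.
Normalizing constant = 0.30130; the posterior for Coin 2 is its product over the sum, 0.06820/0.30130 = 0.226.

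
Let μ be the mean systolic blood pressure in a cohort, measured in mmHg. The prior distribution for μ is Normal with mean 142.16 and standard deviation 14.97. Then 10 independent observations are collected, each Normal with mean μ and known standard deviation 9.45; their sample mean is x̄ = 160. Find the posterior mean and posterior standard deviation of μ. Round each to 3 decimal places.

Prior precision 1/τ₀² = 1/14.97² = 0.00446228; data precision n/σ² = 10/9.45² = 0.111979.
Posterior precision = 0.00446228 + 0.111979 = 0.116441, giving posterior SD = 1/√0.116441 = 2.931.
Posterior mean = (0.00446228·142.16 + 0.111979·160) / 0.116441 = 159.316.

Posterior mean ≈ 159.316; posterior SD ≈ 2.931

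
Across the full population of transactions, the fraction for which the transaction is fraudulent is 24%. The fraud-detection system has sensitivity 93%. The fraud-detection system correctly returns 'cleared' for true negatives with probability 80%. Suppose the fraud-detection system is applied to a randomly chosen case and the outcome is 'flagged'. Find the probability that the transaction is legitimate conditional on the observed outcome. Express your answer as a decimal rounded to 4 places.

Write H for 'the transaction is fraudulent'. Prior odds H:¬H = 0.24/0.76 = 0.31579. For the 'flagged' outcome, the likelihood ratio is 0.93/0.2 = 4.6500.
Posterior odds = 0.31579 × 4.6500 = 1.4684, so P(H|E) = 1.4684/(1+1.4684) = 0.5949. Then P(¬H|E) = 1 − 0.5949 = 0.4051.

P(¬H | E) ≈ 0.4051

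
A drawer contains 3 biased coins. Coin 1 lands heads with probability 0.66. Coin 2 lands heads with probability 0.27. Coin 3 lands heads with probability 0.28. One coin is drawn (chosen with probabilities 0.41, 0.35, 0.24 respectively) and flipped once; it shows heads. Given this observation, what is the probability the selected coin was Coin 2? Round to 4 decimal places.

Tabulate prior·likelihood by source: [1] prior 0.41, lik 0.66, product 0.2706; [2] prior 0.35, lik 0.27, product 0.09450; [3] prior 0.24, lik 0.28, product 0.06720.
Normalizing constant = 0.43230; the posterior for Coin 2 is its product over the sum, 0.09450/0.43230 = 0.2186.

Posterior probability ≈ 0.2186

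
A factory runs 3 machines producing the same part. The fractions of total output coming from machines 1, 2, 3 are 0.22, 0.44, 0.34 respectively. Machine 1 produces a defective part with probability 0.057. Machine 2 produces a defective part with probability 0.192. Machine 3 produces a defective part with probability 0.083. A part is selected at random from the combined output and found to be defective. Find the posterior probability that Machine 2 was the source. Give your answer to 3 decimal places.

P(defective|M1) = 0.057; P(defective|M2) = 0.192; P(defective|M3) = 0.083.
Prior × likelihood for each source: 0.22·0.057=0.01254, 0.44·0.192=0.08448, 0.34·0.083=0.02822. Summing gives P(defective) = 0.12524.
P(Machine 2 | defective) = 0.08448 / 0.12524 = 0.675.

Posterior probability ≈ 0.675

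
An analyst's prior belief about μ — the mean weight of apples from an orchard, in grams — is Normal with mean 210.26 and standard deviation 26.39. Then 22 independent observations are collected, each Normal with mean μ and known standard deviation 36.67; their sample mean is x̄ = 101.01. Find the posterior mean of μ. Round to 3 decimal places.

With known σ, the Normal prior is conjugate. Weight on the data is w = (n/σ²)/(n/σ² + 1/τ₀²) = 0.0163607/(0.0163607+0.00143589) = 0.91932.
Posterior mean = w·x̄ + (1−w)·μ₀ = 0.91932·101.01 + 0.080684·210.26 = 109.825.

Posterior mean ≈ 109.825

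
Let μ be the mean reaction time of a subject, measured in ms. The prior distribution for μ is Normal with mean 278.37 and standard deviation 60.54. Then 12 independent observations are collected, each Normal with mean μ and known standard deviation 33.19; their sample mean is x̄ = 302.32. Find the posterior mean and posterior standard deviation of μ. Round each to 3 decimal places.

Posterior mean ≈ 301.735; posterior SD ≈ 9.463

With known σ, the Normal prior is conjugate. Weight on the data is w = (n/σ²)/(n/σ² + 1/τ₀²) = 0.0108935/(0.0108935+0.00027284) = 0.97557.
Posterior mean = w·x̄ + (1−w)·μ₀ = 0.97557·302.32 + 0.024435·278.37 = 301.735. Posterior variance = 1/(0.0108935+0.00027284) = 89.5550, so SD = 9.463.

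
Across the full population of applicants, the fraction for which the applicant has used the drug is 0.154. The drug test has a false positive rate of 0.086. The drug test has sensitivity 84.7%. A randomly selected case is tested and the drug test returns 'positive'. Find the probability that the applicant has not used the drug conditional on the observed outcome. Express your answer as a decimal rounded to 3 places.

P(¬H | E) ≈ 0.358

Let H be the event that the applicant has used the drug. P(H) = 0.154, so P(¬H) = 0.846. With E the 'positive' result, P(E|H) = 0.847 and P(E|¬H) = 0.086.
P(E) = 0.847·0.154 + 0.086·0.846 = 0.13044 + 0.072756 = 0.20319.
By Bayes' theorem, P(H|E) = 0.13044 / 0.20319 = 0.642. Hence P(¬H|E) = 1 − 0.642 = 0.358.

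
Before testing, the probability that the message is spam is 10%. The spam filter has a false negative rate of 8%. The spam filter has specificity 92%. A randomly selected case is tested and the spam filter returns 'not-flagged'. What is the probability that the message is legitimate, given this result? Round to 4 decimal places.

P(¬H | E) ≈ 0.9904

Write H for 'the message is spam'. Prior odds H:¬H = 0.1/0.9 = 0.11111. For the 'not-flagged' outcome, the likelihood ratio is 0.08/0.92 = 0.086957.
Posterior odds = 0.11111 × 0.086957 = 0.0096618, so P(H|E) = 0.0096618/(1+0.0096618) = 0.0096. Then P(¬H|E) = 1 − 0.0096 = 0.9904.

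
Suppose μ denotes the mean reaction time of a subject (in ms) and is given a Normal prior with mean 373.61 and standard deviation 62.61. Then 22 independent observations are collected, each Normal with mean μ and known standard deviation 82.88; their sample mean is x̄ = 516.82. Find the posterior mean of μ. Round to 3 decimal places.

With known σ, the Normal prior is conjugate. Weight on the data is w = (n/σ²)/(n/σ² + 1/τ₀²) = 0.00320275/(0.00320275+0.00025510) = 0.92623.
Posterior mean = w·x̄ + (1−w)·μ₀ = 0.92623·516.82 + 0.073774·373.61 = 506.255.

Posterior mean ≈ 506.255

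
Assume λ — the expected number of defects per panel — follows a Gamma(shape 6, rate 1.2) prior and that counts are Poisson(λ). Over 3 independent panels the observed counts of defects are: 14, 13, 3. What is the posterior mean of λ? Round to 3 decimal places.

The Poisson likelihood adds the total count to the shape and the number of exposure periods to the rate. Here ∑xᵢ = 30 and n = 3, so shape 6→36 and rate 1.2→4.2.
E[λ | data] = 36/4.2 = 8.571.

Posterior mean ≈ 8.571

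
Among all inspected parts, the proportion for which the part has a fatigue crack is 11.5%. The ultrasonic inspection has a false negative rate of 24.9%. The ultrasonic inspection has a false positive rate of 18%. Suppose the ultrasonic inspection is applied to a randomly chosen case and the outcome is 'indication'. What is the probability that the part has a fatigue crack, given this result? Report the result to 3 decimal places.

P(H | E) ≈ 0.352

Let H be the event that the part has a fatigue crack. P(H) = 0.115, so P(¬H) = 0.885. With E the 'indication' result, P(E|H) = 0.751 and P(E|¬H) = 0.18.
P(E) = 0.751·0.115 + 0.18·0.885 = 0.086365 + 0.15930 = 0.24566.
By Bayes' theorem, P(H|E) = 0.086365 / 0.24566 = 0.352.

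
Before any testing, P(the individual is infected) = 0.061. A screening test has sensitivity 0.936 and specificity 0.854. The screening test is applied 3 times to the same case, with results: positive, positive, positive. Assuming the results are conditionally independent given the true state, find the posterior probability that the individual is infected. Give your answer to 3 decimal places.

Posterior P(H) ≈ 0.945

With H the event that the individual is infected, the joint likelihood of the observed sequence is P(data|H) = 0.936·0.936·0.936 = 0.82003 and P(data|¬H) = 0.146·0.146·0.146 = 0.0031121.
Bayes: P(H|data) = 0.061·0.82003 / (0.061·0.82003 + 0.939·0.0031121) = 0.050022/0.052944 = 0.9448.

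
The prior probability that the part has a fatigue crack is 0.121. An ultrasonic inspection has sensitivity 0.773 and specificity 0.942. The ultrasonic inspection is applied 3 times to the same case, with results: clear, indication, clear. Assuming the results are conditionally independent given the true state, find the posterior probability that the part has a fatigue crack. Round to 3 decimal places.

Let H be the event that the part has a fatigue crack; start with P(H) = 0.121. P('indication'|H) = 0.773, P('indication'|¬H) = 0.058.
Update on result 1 ('clear'): P(H) ← 0.227·0.1210 / (0.227·0.1210 + 0.942·0.8790) = 0.027467/0.85548 = 0.0321.
Update on result 2 ('indication'): P(H) ← 0.773·0.0321 / (0.773·0.0321 + 0.058·0.9679) = 0.024819/0.080956 = 0.3066.
Update on result 3 ('clear'): P(H) ← 0.227·0.3066 / (0.227·0.3066 + 0.942·0.6934) = 0.069591/0.72280 = 0.0963.

Posterior P(H) ≈ 0.096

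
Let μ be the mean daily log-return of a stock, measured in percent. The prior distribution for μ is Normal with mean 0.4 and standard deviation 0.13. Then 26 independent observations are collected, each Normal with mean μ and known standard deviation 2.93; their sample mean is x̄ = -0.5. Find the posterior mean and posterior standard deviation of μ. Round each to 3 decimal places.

Posterior mean ≈ 0.356; posterior SD ≈ 0.127

With known σ, the Normal prior is conjugate. Weight on the data is w = (n/σ²)/(n/σ² + 1/τ₀²) = 3.02857/(3.02857+59.1716) = 0.048691.
Posterior mean = w·x̄ + (1−w)·μ₀ = 0.048691·-0.5 + 0.95131·0.4 = 0.356. Posterior variance = 1/(3.02857+59.1716) = 0.0160771, so SD = 0.127.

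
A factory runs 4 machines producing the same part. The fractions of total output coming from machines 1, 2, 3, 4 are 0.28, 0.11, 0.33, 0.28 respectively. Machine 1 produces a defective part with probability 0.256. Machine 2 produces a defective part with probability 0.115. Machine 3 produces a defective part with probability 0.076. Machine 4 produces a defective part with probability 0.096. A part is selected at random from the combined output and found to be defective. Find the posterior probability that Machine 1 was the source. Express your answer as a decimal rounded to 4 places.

Posterior probability ≈ 0.5259

P(defective|M1) = 0.256; P(defective|M2) = 0.115; P(defective|M3) = 0.076; P(defective|M4) = 0.096.
Prior × likelihood for each source: 0.28·0.256=0.07168, 0.11·0.115=0.01265, 0.33·0.076=0.02508, 0.28·0.096=0.02688. Summing gives P(defective) = 0.13629.
P(Machine 1 | defective) = 0.07168 / 0.13629 = 0.5259.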